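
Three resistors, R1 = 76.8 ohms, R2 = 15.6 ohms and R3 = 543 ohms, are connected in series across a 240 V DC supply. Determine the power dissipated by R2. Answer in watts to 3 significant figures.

2.23 W

Series elements share the same current, so find I first, then use P = I²R.
R_total = 76.8 + 15.6 + 543 = 635.4 Ω
I = V / R_total = 240 / 635.4 = 0.3777 A
P_R2 = I² × R2 = (0.3777)² × 15.6 = 2.226 W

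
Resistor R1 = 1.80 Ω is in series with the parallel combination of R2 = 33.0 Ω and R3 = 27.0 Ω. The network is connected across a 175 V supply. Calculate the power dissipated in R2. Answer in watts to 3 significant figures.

Collapse R2‖R3 to a single equivalent, reducing the network to two series elements.
R_p = (33.0×27.0)/(33.0+27.0) = 14.85 Ω
R_total = 1.80 + 14.85 = 16.65 Ω
I = V / R_total = 175 / 16.65 = 10.51 A
Voltage across the parallel pair: V_p = I × R_p = 10.51 × 14.85 = 156.1 V
R2 is across V_p, so use P = V²/R for that branch.
P_R2 = (156.1)² / 33.0 = 738.2 W

738 W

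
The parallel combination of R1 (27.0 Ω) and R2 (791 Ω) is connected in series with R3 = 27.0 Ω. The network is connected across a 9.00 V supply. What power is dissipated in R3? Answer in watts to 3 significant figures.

0.775 W

First find R_p for the parallel pair, then treat R_p + R3 as a series loop.
R_p = (27.0×791)/(27.0+791) = 26.11 Ω
R_total = R_p + 27.0 = 26.11 + 27.0 = 53.11 Ω
I = V / R_total = 9.00 / 53.11 = 0.1695 A
R3 is the series element, so its power is I²R.
P_R3 = (0.1695)² × 27.0 = 0.7754 W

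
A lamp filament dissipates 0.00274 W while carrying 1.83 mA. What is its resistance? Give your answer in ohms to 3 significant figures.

Inverting the appropriate power form: R = P / I².
R = 0.00274 / (0.001830)² = 818.2 Ω

818 Ω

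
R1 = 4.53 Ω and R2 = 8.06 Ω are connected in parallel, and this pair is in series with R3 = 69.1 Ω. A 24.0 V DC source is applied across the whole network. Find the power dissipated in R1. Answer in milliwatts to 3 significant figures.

206 mW

Reduce the parallel combination to a single R_p; the circuit then becomes R_p in series with the remaining resistor.
R_p = (4.53×8.06)/(4.53+8.06) = 2.900 Ω
R_total = R_p + 69.1 = 2.900 + 69.1 = 72.00 Ω
I = V / R_total = 24.0 / 72.00 = 0.3333 A
Voltage across the parallel pair: V_p = I × R_p = 0.3333 × 2.900 = 0.9667 V
R1 has V_p across it, so P = V_p²/R1.
P_R1 = (0.9667)² / 4.53 = 0.2063 W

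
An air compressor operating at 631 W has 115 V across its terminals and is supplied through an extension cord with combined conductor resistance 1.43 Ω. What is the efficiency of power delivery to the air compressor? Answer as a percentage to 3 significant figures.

93.6 %

I = P / V = 631 / 115 = 5.487 A through the extension cord.
P_line = I² R_line = (5.487)² × 1.43 = 43.05 W
P_source = P_load + P_line = 631.0 + 43.05 = 674.1 W
η = P_load / P_source = 631.0 / 674.1 = 0.9361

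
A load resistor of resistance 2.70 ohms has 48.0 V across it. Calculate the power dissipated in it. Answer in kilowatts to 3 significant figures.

V and R are stated; P = V²/R avoids computing the current.
P = (48.0 V)² / 2.70 Ω = 853.3 W

0.853 kW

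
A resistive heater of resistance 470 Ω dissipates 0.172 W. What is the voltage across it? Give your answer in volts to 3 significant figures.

The two known quantities fix the third via V = √(P R).
V = √(0.172 × 470) = 8.991 V

8.99 V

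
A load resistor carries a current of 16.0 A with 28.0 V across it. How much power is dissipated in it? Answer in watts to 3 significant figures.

Since both terminal voltage and current are stated, P = V I gives the power in one step.
P = 28.0 V × 16.00 A = 448.0 W

448 W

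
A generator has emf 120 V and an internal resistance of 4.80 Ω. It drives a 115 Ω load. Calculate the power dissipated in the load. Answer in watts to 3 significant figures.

Load and internal resistance form a series loop — compute the loop current, then the load power via I²R.
I = ε / (r + R) = 120 / (4.80 + 115) = 1.002 A
P_load = I² R = (1.002)² × 115 = 115.4 W

115 W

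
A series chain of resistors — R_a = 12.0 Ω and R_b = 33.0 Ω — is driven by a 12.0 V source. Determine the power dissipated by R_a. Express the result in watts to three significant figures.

0.853 W

Since the resistors are in series they all carry the loop current I = V/R_total; the power in any one is I²R.
R_total = 12.0 + 33.0 = 45.00 Ω
I = V / R_total = 12.0 / 45.00 = 0.2667 A
P_R_a = I² × R_a = (0.2667)² × 12.0 = 0.8533 W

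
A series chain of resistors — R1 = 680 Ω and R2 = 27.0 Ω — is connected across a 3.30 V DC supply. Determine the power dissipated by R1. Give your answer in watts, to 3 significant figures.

The current is common to all series resistors; compute it, then apply P = I²R for the target.
R_total = 680 + 27.0 = 707.0 Ω
I = V / R_total = 3.30 / 707.0 = 0.004668 A
P_R1 = I² × R1 = (0.004668)² × 680 = 0.01481 W

0.0148 W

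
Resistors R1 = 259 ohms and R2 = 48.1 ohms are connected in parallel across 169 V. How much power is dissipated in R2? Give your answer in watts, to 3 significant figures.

594 W

Each parallel branch sees the full supply voltage, so P = V²/R applies directly to the target branch.
P_R2 = V² / R2 = (169)² / 48.1 Ω = 593.8 W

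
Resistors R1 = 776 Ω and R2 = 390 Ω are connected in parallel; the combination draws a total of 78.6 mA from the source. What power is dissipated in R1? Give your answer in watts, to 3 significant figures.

Only the total current is stated, so first find the parallel equivalent to get the voltage across the combination.
1/R_eq = 1/776 + 1/390 ⇒ R_eq = 259.6 Ω
V = I_total × R_eq = 0.07860 × 259.6 = 20.40 V
P_R1 = V² / R1 = (20.40)² / 776 = 0.5363 W

0.536 W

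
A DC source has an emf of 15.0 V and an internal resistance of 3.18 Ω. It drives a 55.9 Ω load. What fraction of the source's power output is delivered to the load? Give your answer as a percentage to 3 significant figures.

94.6 %

η = P_load/(P_load+P_int) = I²R/(I²R+I²r) = R/(R+r) — the I² cancels for series elements.
η = R / (R + r) = 55.9 / (55.9 + 3.18) = 0.9462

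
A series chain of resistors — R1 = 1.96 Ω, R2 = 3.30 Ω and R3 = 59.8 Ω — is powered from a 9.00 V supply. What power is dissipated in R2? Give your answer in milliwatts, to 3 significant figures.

Since the resistors are in series they all carry the loop current I = V/R_total; the power in any one is I²R.
R_total = 1.96 + 3.30 + 59.8 = 65.06 Ω
I = V / R_total = 9.00 / 65.06 = 0.1383 A
P_R2 = I² × R2 = (0.1383)² × 3.30 = 0.06315 W

63.1 mW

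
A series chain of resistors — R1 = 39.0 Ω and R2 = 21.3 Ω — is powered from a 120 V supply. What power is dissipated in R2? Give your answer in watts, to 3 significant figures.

Every series element carries the same I. Get I from the total resistance, then P = I² × R2.
R_total = 39.0 + 21.3 = 60.30 Ω
I = V / R_total = 120 / 60.30 = 1.990 A
P_R2 = I² × R2 = (1.990)² × 21.3 = 84.35 W

84.4 W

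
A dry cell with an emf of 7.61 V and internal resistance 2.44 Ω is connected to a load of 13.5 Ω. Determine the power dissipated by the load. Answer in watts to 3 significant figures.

3.08 W

With r and R in series, I = ε/(r+R); the load dissipates I²R.
I = ε / (r + R) = 7.61 / (2.44 + 13.5) = 0.4774 A
P_load = I² R = (0.4774)² × 13.5 = 3.077 W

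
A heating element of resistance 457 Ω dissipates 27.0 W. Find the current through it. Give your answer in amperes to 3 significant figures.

0.243 A

From P = V I = I²R = V²/R, with the two given quantities we get I = √(P / R).
I = √(27.0 / 457) = 0.2431 A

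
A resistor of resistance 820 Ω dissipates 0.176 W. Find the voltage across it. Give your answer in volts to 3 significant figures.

Rearranging the power relation for the two known quantities gives V = √(P R).
V = √(0.176 × 820) = 12.01 V

12.0 V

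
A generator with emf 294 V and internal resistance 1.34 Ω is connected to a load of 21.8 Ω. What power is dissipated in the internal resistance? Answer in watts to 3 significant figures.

216 W

Internal loss is I²r, with I set by the total series resistance r+R.
I = ε / (r + R) = 294 / (1.34 + 21.8) = 12.71 A
P_int = I² r = (12.71)² × 1.34 = 216.3 W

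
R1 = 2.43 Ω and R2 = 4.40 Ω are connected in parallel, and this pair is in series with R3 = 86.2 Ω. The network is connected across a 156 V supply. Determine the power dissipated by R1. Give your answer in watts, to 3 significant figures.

3.19 W

Reduce the parallel combination to a single R_p; the circuit then becomes R_p in series with the remaining resistor.
R_p = (2.43×4.40)/(2.43+4.40) = 1.565 Ω
R_total = R_p + 86.2 = 1.565 + 86.2 = 87.77 Ω
I = V / R_total = 156 / 87.77 = 1.777 A
Voltage across the parallel pair: V_p = I × R_p = 1.777 × 1.565 = 2.783 V
R1 has V_p across it, so P = V_p²/R1.
P_R1 = (2.783)² / 2.43 = 3.186 W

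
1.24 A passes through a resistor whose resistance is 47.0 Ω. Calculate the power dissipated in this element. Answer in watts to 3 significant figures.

72.3 W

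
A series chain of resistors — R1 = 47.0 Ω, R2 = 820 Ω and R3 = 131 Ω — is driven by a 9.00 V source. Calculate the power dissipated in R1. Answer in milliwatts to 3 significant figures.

3.82 mW

The current is common to all series resistors; compute it, then apply P = I²R for the target.
R_total = 47.0 + 820 + 131 = 998.0 Ω
I = V / R_total = 9.00 / 998.0 = 0.009018 A
P_R1 = I² × R1 = (0.009018)² × 47.0 = 0.003822 W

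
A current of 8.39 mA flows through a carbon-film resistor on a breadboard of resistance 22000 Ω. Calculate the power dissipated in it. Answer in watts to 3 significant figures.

Current and resistance are given, so P = I²R is the direct form.
P = (0.008390 A)² × 22000 Ω = 1.549 W

1.55 W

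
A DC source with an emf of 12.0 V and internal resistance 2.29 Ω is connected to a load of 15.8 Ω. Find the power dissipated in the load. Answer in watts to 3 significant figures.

6.95 W

Load and internal resistance form a series loop — compute the loop current, then the load power via I²R.
I = ε / (r + R) = 12.0 / (2.29 + 15.8) = 0.6633 A
P_load = I² R = (0.6633)² × 15.8 = 6.953 W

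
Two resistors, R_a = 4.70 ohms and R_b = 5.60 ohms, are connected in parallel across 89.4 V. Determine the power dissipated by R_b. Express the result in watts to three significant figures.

1430 W

Each parallel branch sees the full supply voltage, so P = V²/R applies directly to the target branch.
P_R_b = V² / R_b = (89.4)² / 5.60 Ω = 1427 W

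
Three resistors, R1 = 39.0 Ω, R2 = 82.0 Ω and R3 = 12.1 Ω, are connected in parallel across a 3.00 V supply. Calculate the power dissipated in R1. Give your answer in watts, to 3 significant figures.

0.231 W

Each parallel branch sees the full supply voltage, so P = V²/R applies directly to the target branch.
P_R1 = V² / R1 = (3.00)² / 39.0 Ω = 0.2308 W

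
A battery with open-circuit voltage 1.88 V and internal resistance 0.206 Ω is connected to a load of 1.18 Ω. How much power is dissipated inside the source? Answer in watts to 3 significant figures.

0.379 W

The source's internal resistance is just another series element carrying I; its dissipation is I²r.
I = ε / (r + R) = 1.88 / (0.206 + 1.18) = 1.356 A
P_int = I² r = (1.356)² × 0.206 = 0.3790 W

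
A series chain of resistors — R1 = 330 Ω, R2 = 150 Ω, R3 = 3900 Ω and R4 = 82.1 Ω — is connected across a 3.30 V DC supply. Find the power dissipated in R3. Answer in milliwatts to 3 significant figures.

Series elements share the same current, so find I first, then use P = I²R.
R_total = 330 + 150 + 3900 + 82.1 = 4462 Ω
I = V / R_total = 3.30 / 4462 = 0.0007396 A
P_R3 = I² × R3 = (0.0007396)² × 3900 = 0.002133 W

2.13 mW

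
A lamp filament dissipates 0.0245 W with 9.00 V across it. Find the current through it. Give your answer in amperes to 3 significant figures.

The two known quantities fix the third via I = P / V.
I = 0.0245 / 9.00 = 0.002722 A

0.00272 A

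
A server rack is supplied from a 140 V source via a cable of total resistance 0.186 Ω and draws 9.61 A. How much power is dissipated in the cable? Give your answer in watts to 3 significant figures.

17.2 W

Only the current and the line resistance are needed for the I²R loss.
The cable carries the full 9.61 A.
P_line = I² R_line = (9.610)² × 0.186 = 17.18 W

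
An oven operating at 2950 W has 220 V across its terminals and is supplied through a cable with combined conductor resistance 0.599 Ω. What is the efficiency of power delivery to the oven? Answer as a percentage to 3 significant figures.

96.5 %

I = P / V = 2950 / 220 = 13.41 A through the cable.
P_line = I² R_line = (13.41)² × 0.599 = 107.7 W
P_source = P_load + P_line = 2950 + 107.7 = 3058 W
η = P_load / P_source = 2950 / 3058 = 0.9648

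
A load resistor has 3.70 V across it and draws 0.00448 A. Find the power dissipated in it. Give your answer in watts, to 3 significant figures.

0.0166 W

V and I are known directly — P = V I, no intermediate step needed.
P = 3.70 V × 0.004480 A = 0.01658 W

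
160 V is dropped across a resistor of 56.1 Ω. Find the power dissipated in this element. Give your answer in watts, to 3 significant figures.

456 W

We know the drop across the element and its resistance — P = V²/R, one step.
P = (160 V)² / 56.1 Ω = 456.3 W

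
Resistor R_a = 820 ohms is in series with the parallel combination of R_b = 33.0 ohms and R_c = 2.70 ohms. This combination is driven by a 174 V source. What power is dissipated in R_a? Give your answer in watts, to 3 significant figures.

Replace R_b and R_c with their parallel equivalent so the circuit becomes R_a in series with R_p.
R_p = (33.0×2.70)/(33.0+2.70) = 2.496 Ω
R_total = 820 + 2.496 = 822.5 Ω
I = V / R_total = 174 / 822.5 = 0.2116 A
R_a carries the full series current, so P = I²R.
P_R_a = (0.2116)² × 820 = 36.70 W

36.7 W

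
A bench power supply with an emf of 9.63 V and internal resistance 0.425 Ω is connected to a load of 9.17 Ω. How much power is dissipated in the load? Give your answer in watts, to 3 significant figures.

9.24 W

With r and R in series, I = ε/(r+R); the load dissipates I²R.
I = ε / (r + R) = 9.63 / (0.425 + 9.17) = 1.004 A
P_load = I² R = (1.004)² × 9.17 = 9.237 W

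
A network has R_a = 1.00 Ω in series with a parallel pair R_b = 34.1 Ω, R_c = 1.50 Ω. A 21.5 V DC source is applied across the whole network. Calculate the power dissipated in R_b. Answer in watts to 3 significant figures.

Replace R_b and R_c with their parallel equivalent so the circuit becomes R_a in series with R_p.
R_p = (34.1×1.50)/(34.1+1.50) = 1.437 Ω
R_total = 1.00 + 1.437 = 2.437 Ω
I = V / R_total = 21.5 / 2.437 = 8.823 A
Voltage across the parallel pair: V_p = I × R_p = 8.823 × 1.437 = 12.68 V
With V_p across R_b, its power is V_p²/R_b.
P_R_b = (12.68)² / 34.1 = 4.713 W

4.71 W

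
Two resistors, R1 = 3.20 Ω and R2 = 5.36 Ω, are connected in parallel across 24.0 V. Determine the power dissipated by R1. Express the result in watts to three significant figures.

180 W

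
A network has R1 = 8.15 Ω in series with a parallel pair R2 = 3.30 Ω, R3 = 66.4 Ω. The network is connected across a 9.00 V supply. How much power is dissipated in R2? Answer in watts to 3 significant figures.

First combine the parallel branches into one equivalent R_p, then R1 + R_p is a series pair.
R_p = (3.30×66.4)/(3.30+66.4) = 3.144 Ω
R_total = 8.15 + 3.144 = 11.29 Ω
I = V / R_total = 9.00 / 11.29 = 0.7969 A
Voltage across the parallel pair: V_p = I × R_p = 0.7969 × 3.144 = 2.505 V
R2 is across V_p, so use P = V²/R for that branch.
P_R2 = (2.505)² / 3.30 = 1.902 W

1.90 W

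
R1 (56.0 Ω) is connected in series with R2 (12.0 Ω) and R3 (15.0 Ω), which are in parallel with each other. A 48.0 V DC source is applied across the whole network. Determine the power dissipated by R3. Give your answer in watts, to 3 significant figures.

1.74 W

Reduce the parallel pair to R_p first; the network is then a simple series string.
R_p = (12.0×15.0)/(12.0+15.0) = 6.667 Ω
R_total = 56.0 + 6.667 = 62.67 Ω
I = V / R_total = 48.0 / 62.67 = 0.7660 A
Voltage across the parallel pair: V_p = I × R_p = 0.7660 × 6.667 = 5.106 V
With V_p across R3, its power is V_p²/R3.
P_R3 = (5.106)² / 15.0 = 1.738 W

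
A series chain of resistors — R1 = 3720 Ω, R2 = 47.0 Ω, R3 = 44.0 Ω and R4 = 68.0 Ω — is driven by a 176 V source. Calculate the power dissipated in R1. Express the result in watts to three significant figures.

7.66 W

Since the resistors are in series they all carry the loop current I = V/R_total; the power in any one is I²R.
R_total = 3720 + 47.0 + 44.0 + 68.0 = 3879 Ω
I = V / R_total = 176 / 3879 = 0.04537 A
P_R1 = I² × R1 = (0.04537)² × 3720 = 7.658 W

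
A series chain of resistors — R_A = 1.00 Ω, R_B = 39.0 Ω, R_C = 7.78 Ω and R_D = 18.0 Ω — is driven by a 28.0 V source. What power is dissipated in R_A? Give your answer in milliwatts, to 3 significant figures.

181 mW

In a series string the same current flows through every resistor — find that current, then P = I²R for the one we want.
R_total = 1.00 + 39.0 + 7.78 + 18.0 = 65.78 Ω
I = V / R_total = 28.0 / 65.78 = 0.4257 A
P_R_A = I² × R_A = (0.4257)² × 1.00 = 0.1812 W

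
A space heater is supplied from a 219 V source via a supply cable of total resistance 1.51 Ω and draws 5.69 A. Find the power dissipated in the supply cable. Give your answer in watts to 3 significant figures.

48.9 W

Line loss is just I²R for the cable — we know both I and R_line directly.
The supply cable carries the full 5.69 A.
P_line = I² R_line = (5.690)² × 1.51 = 48.89 W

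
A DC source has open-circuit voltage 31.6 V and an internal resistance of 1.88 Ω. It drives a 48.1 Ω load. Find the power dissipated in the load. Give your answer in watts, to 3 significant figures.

With r and R in series, I = ε/(r+R); the load dissipates I²R.
I = ε / (r + R) = 31.6 / (1.88 + 48.1) = 0.6323 A
P_load = I² R = (0.6323)² × 48.1 = 19.23 W

19.2 W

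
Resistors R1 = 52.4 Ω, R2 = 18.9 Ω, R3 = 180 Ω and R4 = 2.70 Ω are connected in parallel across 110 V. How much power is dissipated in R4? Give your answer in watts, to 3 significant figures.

Every branch has 110 V across it, so for R4 the power is simply V²/R.
P_R4 = V² / R4 = (110)² / 2.70 Ω = 4481 W

4480 W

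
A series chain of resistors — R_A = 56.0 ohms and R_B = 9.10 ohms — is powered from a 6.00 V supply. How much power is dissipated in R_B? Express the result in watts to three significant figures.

0.0773 W

Every series element carries the same I. Get I from the total resistance, then P = I² × R_B.
R_total = 56.0 + 9.10 = 65.10 Ω
I = V / R_total = 6.00 / 65.10 = 0.09217 A
P_R_B = I² × R_B = (0.09217)² × 9.10 = 0.07730 W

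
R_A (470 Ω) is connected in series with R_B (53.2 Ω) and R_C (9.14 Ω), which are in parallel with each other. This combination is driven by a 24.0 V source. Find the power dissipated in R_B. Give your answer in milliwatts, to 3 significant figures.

Replace R_B and R_C with their parallel equivalent so the circuit becomes R_A in series with R_p.
R_p = (53.2×9.14)/(53.2+9.14) = 7.800 Ω
R_total = 470 + 7.800 = 477.8 Ω
I = V / R_total = 24.0 / 477.8 = 0.05023 A
Voltage across the parallel pair: V_p = I × R_p = 0.05023 × 7.800 = 0.3918 V
R_B is across V_p, so use P = V²/R for that branch.
P_R_B = (0.3918)² / 53.2 = 0.002885 W

2.89 mW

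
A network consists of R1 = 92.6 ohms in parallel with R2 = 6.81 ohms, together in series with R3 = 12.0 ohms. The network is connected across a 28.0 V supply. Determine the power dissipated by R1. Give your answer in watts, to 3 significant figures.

First find R_p for the parallel pair, then treat R_p + R3 as a series loop.
R_p = (92.6×6.81)/(92.6+6.81) = 6.343 Ω
R_total = R_p + 12.0 = 6.343 + 12.0 = 18.34 Ω
I = V / R_total = 28.0 / 18.34 = 1.526 A
Voltage across the parallel pair: V_p = I × R_p = 1.526 × 6.343 = 9.683 V
R1 sits across V_p; its power is V_p²/R.
P_R1 = (9.683)² / 92.6 = 1.013 W

1.01 W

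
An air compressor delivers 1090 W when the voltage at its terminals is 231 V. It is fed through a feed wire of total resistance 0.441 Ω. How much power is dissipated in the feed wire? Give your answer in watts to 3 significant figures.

Only the current and the line resistance are needed for the I²R loss.
I = P / V = 1090 / 231 = 4.719 A through the feed wire.
P_line = I² R_line = (4.719)² × 0.441 = 9.819 W

9.82 W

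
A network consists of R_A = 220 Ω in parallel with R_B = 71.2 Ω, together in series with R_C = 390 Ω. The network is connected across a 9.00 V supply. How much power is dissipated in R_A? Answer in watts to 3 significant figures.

Collapse the R_A‖R_B pair into one equivalent R_p; then R_p and R_C form a series string.
R_p = (220×71.2)/(220+71.2) = 53.79 Ω
R_total = R_p + 390 = 53.79 + 390 = 443.8 Ω
I = V / R_total = 9.00 / 443.8 = 0.02028 A
Voltage across the parallel pair: V_p = I × R_p = 0.02028 × 53.79 = 1.091 V
R_A sits across V_p; its power is V_p²/R.
P_R_A = (1.091)² / 220 = 0.005409 W

0.00541 W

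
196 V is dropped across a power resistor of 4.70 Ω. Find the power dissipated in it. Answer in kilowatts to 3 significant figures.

V and R are stated; P = V²/R avoids computing the current.
P = (196 V)² / 4.70 Ω = 8174 W

8.17 kW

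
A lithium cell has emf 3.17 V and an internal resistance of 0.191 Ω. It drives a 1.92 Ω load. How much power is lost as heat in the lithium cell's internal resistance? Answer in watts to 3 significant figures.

The internal resistance carries the same current as the load; P_int = I²r.
I = ε / (r + R) = 3.17 / (0.191 + 1.92) = 1.502 A
P_int = I² r = (1.502)² × 0.191 = 0.4307 W

0.431 W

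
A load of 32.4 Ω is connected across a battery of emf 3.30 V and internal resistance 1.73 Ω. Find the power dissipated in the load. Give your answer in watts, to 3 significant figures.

0.303 W

Find the circuit current first, then P = I²R for the load (series elements share I).
I = ε / (r + R) = 3.30 / (1.73 + 32.4) = 0.09669 A
P_load = I² R = (0.09669)² × 32.4 = 0.3029 W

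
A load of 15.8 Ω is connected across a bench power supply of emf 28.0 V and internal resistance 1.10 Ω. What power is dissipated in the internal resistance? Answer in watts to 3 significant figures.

3.02 W

The internal resistance carries the same current as the load; P_int = I²r.
I = ε / (r + R) = 28.0 / (1.10 + 15.8) = 1.657 A
P_int = I² r = (1.657)² × 1.10 = 3.020 W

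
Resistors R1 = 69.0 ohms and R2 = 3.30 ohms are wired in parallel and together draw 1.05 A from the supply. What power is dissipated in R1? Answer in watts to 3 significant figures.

0.158 W

Parallel branches share V, not I — compute V via R_eq, then use V²/R for the target branch.
1/R_eq = 1/69.0 + 1/3.30 ⇒ R_eq = 3.149 Ω
V = I_total × R_eq = 1.050 × 3.149 = 3.307 V
P_R1 = V² / R1 = (3.307)² / 69.0 = 0.1585 W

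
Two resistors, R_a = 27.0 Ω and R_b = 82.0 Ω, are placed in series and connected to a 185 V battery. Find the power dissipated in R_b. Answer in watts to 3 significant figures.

In a series string the same current flows through every resistor — find that current, then P = I²R for the one we want.
R_total = 27.0 + 82.0 = 109.0 Ω
I = V / R_total = 185 / 109.0 = 1.697 A
P_R_b = I² × R_b = (1.697)² × 82.0 = 236.2 W

236 W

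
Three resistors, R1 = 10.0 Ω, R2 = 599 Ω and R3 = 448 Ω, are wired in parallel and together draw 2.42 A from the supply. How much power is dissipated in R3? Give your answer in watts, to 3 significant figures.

The branches share the same voltage, but only the total current is given — find V from the equivalent resistance first.
1/R_eq = 1/10.0 + 1/599 + 1/448 ⇒ R_eq = 9.624 Ω
V = I_total × R_eq = 2.420 × 9.624 = 23.29 V
P_R3 = V² / R3 = (23.29)² / 448 = 1.211 W

1.21 W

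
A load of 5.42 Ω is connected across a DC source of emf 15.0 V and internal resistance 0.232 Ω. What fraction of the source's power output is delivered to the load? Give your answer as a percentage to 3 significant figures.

95.9 %

The source delivers εI, of which I²R reaches the load and I²r is lost; since I is common, η = R/(R+r).
η = R / (R + r) = 5.42 / (5.42 + 0.232) = 0.9590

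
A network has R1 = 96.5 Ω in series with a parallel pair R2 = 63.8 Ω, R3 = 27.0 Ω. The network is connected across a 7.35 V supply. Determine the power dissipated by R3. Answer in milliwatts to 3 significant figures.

54.0 mW

First combine the parallel branches into one equivalent R_p, then R1 + R_p is a series pair.
R_p = (63.8×27.0)/(63.8+27.0) = 18.97 Ω
R_total = 96.5 + 18.97 = 115.5 Ω
I = V / R_total = 7.35 / 115.5 = 0.06365 A
Voltage across the parallel pair: V_p = I × R_p = 0.06365 × 18.97 = 1.208 V
R3 is across V_p, so use P = V²/R for that branch.
P_R3 = (1.208)² / 27.0 = 0.05401 W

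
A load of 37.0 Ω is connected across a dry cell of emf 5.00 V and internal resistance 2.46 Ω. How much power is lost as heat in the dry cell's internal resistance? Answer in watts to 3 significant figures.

0.0395 W

r is in series with the load, so it carries the full circuit current — the loss in it is I²r.
I = ε / (r + R) = 5.00 / (2.46 + 37.0) = 0.1267 A
P_int = I² r = (0.1267)² × 2.46 = 0.03950 W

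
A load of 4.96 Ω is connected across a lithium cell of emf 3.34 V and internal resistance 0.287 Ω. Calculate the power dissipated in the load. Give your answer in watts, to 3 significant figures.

The internal resistance and the load are in series, so the same I flows through both; get I from ε/(r+R), then I²R for the load.
I = ε / (r + R) = 3.34 / (0.287 + 4.96) = 0.6366 A
P_load = I² R = (0.6366)² × 4.96 = 2.010 W

2.01 W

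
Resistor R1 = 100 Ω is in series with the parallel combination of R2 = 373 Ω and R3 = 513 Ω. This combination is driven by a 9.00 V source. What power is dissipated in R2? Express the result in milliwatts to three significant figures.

101 mW

Replace R2 and R3 with their parallel equivalent so the circuit becomes R1 in series with R_p.
R_p = (373×513)/(373+513) = 216.0 Ω
R_total = 100 + 216.0 = 316.0 Ω
I = V / R_total = 9.00 / 316.0 = 0.02848 A
Voltage across the parallel pair: V_p = I × R_p = 0.02848 × 216.0 = 6.152 V
R2 sees V_p directly, so P = V_p² / R2.
P_R2 = (6.152)² / 373 = 0.1015 W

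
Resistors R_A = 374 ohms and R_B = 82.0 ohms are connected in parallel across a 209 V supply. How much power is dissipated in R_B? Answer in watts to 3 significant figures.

533 W

The supply voltage appears across each parallel branch — just use P = V²/R_B.
P_R_B = V² / R_B = (209)² / 82.0 Ω = 532.7 W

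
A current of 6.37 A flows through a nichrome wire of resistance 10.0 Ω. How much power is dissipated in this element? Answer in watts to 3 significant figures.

406 W

Current and resistance are given, so P = I²R is the direct form.
P = (6.370 A)² × 10.0 Ω = 405.8 W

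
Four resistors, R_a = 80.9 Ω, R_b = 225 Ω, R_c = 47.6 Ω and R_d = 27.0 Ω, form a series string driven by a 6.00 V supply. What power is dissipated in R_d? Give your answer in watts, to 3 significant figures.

0.00671 W

In a series string the same current flows through every resistor — find that current, then P = I²R for the one we want.
R_total = 80.9 + 225 + 47.6 + 27.0 = 380.5 Ω
I = V / R_total = 6.00 / 380.5 = 0.01577 A
P_R_d = I² × R_d = (0.01577)² × 27.0 = 0.006714 W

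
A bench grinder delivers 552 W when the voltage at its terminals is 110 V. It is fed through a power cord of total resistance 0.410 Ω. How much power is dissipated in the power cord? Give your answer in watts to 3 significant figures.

10.3 W

Only the current and the line resistance are needed for the I²R loss.
I = P / V = 552 / 110 = 5.018 A through the power cord.
P_line = I² R_line = (5.018)² × 0.410 = 10.32 W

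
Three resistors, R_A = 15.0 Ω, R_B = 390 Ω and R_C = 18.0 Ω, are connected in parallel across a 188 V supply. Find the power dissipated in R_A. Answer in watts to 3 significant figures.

2360 W

The supply voltage appears across each parallel branch — just use P = V²/R_A.
P_R_A = V² / R_A = (188)² / 15.0 Ω = 2356 W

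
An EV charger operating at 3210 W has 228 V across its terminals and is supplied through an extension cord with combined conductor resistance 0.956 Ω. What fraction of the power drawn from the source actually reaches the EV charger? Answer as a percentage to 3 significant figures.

I = P / V = 3210 / 228 = 14.08 A through the extension cord.
P_line = I² R_line = (14.08)² × 0.956 = 189.5 W
P_source = P_load + P_line = 3210 + 189.5 = 3399 W
η = P_load / P_source = 3210 / 3399 = 0.9443

94.4 %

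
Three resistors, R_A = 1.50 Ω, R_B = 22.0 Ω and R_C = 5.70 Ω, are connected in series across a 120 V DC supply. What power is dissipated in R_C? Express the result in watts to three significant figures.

96.3 W

Series elements share the same current, so find I first, then use P = I²R.
R_total = 1.50 + 22.0 + 5.70 = 29.20 Ω
I = V / R_total = 120 / 29.20 = 4.110 A
P_R_C = I² × R_C = (4.110)² × 5.70 = 96.27 W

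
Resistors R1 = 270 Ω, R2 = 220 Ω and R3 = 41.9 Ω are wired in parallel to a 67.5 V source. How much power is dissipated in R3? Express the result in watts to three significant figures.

109 W

Each parallel branch sees the full supply voltage, so P = V²/R applies directly to the target branch.
P_R3 = V² / R3 = (67.5)² / 41.9 Ω = 108.7 W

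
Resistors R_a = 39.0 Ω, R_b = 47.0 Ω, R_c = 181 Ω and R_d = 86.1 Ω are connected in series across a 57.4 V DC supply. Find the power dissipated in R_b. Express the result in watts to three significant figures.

1.24 W

Series elements share the same current, so find I first, then use P = I²R.
R_total = 39.0 + 47.0 + 181 + 86.1 = 353.1 Ω
I = V / R_total = 57.4 / 353.1 = 0.1626 A
P_R_b = I² × R_b = (0.1626)² × 47.0 = 1.242 W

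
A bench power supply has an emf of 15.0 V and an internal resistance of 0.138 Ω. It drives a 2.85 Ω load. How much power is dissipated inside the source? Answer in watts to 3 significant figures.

3.48 W

The internal resistance carries the same current as the load; P_int = I²r.
I = ε / (r + R) = 15.0 / (0.138 + 2.85) = 5.020 A
P_int = I² r = (5.020)² × 0.138 = 3.478 W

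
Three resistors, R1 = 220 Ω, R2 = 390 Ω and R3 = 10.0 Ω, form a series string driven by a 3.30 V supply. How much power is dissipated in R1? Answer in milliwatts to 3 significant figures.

In a series string the same current flows through every resistor — find that current, then P = I²R for the one we want.
R_total = 220 + 390 + 10.0 = 620.0 Ω
I = V / R_total = 3.30 / 620.0 = 0.005323 A
P_R1 = I² × R1 = (0.005323)² × 220 = 0.006233 W

6.23 mW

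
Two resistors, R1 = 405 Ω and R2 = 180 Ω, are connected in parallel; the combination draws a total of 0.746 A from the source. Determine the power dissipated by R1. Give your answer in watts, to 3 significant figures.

Only the total current is stated, so first find the parallel equivalent to get the voltage across the combination.
1/R_eq = 1/405 + 1/180 ⇒ R_eq = 124.6 Ω
V = I_total × R_eq = 0.7460 × 124.6 = 92.96 V
P_R1 = V² / R1 = (92.96)² / 405 = 21.34 W

21.3 W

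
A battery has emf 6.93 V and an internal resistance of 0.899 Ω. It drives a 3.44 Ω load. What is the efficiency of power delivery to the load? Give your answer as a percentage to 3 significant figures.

79.3 %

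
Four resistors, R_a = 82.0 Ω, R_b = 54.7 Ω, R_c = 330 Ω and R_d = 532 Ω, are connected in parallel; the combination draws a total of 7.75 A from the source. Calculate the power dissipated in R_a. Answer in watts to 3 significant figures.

585 W

Parallel branches share V, not I — compute V via R_eq, then use V²/R for the target branch.
1/R_eq = 1/82.0 + 1/54.7 + 1/330 + 1/532 ⇒ R_eq = 28.26 Ω
V = I_total × R_eq = 7.750 × 28.26 = 219.0 V
P_R_a = V² / R_a = (219.0)² / 82.0 = 584.9 W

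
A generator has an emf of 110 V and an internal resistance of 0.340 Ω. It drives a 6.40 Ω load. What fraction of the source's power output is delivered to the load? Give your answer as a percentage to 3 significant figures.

Efficiency is P_load / P_total. With a series r and R sharing the same I, P = I²R for each, so η = R/(R+r).
η = R / (R + r) = 6.40 / (6.40 + 0.340) = 0.9496

95.0 %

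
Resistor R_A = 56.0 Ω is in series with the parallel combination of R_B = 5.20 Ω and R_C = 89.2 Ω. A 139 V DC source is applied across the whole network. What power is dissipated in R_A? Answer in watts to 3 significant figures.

292 W

Replace R_B and R_C with their parallel equivalent so the circuit becomes R_A in series with R_p.
R_p = (5.20×89.2)/(5.20+89.2) = 4.914 Ω
R_total = 56.0 + 4.914 = 60.91 Ω
I = V / R_total = 139 / 60.91 = 2.282 A
The full supply current passes through R_A: P = I²R.
P_R_A = (2.282)² × 56.0 = 291.6 W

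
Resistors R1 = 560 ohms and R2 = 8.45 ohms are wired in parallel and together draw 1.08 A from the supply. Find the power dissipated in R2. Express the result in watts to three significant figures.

9.57 W

The branches share the same voltage, but only the total current is given — find V from the equivalent resistance first.
1/R_eq = 1/560 + 1/8.45 ⇒ R_eq = 8.324 Ω
V = I_total × R_eq = 1.080 × 8.324 = 8.990 V
P_R2 = V² / R2 = (8.990)² / 8.45 = 9.565 W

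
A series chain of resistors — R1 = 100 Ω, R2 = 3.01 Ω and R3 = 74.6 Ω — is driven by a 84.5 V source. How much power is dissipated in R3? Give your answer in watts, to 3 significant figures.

16.9 W

In a series string the same current flows through every resistor — find that current, then P = I²R for the one we want.
R_total = 100 + 3.01 + 74.6 = 177.6 Ω
I = V / R_total = 84.5 / 177.6 = 0.4758 A
P_R3 = I² × R3 = (0.4758)² × 74.6 = 16.89 W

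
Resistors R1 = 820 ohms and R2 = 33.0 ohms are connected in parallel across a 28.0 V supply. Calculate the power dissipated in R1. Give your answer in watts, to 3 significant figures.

Each parallel branch sees the full supply voltage, so P = V²/R applies directly to the target branch.
P_R1 = V² / R1 = (28.0)² / 820 Ω = 0.9561 W

0.956 W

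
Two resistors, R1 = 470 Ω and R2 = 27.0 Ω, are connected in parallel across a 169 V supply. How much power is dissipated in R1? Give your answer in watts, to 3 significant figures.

R1 sits directly across the source, so P = V²/R with V = 169 V.
P_R1 = V² / R1 = (169)² / 470 Ω = 60.77 W

60.8 W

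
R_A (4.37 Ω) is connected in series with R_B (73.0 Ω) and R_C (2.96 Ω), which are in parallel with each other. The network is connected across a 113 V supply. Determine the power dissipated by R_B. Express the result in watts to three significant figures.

Collapse R_B‖R_C to a single equivalent, reducing the network to two series elements.
R_p = (73.0×2.96)/(73.0+2.96) = 2.845 Ω
R_total = 4.37 + 2.845 = 7.215 Ω
I = V / R_total = 113 / 7.215 = 15.66 A
Voltage across the parallel pair: V_p = I × R_p = 15.66 × 2.845 = 44.55 V
R_B sees V_p directly, so P = V_p² / R_B.
P_R_B = (44.55)² / 73.0 = 27.19 W

27.2 W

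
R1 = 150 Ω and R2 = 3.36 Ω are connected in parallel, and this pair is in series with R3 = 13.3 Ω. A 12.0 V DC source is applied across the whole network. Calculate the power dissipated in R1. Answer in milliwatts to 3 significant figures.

37.7 mW

First find R_p for the parallel pair, then treat R_p + R3 as a series loop.
R_p = (150×3.36)/(150+3.36) = 3.286 Ω
R_total = R_p + 13.3 = 3.286 + 13.3 = 16.59 Ω
I = V / R_total = 12.0 / 16.59 = 0.7235 A
Voltage across the parallel pair: V_p = I × R_p = 0.7235 × 3.286 = 2.378 V
R1 has V_p across it, so P = V_p²/R1.
P_R1 = (2.378)² / 150 = 0.03769 W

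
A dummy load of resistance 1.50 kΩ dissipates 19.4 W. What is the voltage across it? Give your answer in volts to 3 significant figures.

From P = V I = I²R = V²/R, with the two given quantities we get V = √(P R).
V = √(19.4 × 1500) = 170.6 V

171 V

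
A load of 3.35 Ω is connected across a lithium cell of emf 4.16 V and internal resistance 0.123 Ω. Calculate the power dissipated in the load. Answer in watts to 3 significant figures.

4.81 W

Find the circuit current first, then P = I²R for the load (series elements share I).
I = ε / (r + R) = 4.16 / (0.123 + 3.35) = 1.198 A
P_load = I² R = (1.198)² × 3.35 = 4.806 W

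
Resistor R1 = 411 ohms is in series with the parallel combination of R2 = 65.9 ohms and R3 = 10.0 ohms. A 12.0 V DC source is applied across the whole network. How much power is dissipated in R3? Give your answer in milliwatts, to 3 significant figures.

6.16 mW

Replace R2 and R3 with their parallel equivalent so the circuit becomes R1 in series with R_p.
R_p = (65.9×10.0)/(65.9+10.0) = 8.682 Ω
R_total = 411 + 8.682 = 419.7 Ω
I = V / R_total = 12.0 / 419.7 = 0.02859 A
Voltage across the parallel pair: V_p = I × R_p = 0.02859 × 8.682 = 0.2483 V
With V_p across R3, its power is V_p²/R3.
P_R3 = (0.2483)² / 10.0 = 0.006163 W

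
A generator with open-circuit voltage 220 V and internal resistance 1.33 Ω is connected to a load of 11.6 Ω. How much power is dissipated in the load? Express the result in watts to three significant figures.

3360 W

The internal resistance and the load are in series, so the same I flows through both; get I from ε/(r+R), then I²R for the load.
I = ε / (r + R) = 220 / (1.33 + 11.6) = 17.01 A
P_load = I² R = (17.01)² × 11.6 = 3358 W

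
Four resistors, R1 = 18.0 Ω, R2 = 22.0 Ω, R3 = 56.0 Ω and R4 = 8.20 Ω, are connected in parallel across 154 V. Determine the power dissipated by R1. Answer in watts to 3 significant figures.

1320 W

Each parallel branch sees the full supply voltage, so P = V²/R applies directly to the target branch.
P_R1 = V² / R1 = (154)² / 18.0 Ω = 1318 W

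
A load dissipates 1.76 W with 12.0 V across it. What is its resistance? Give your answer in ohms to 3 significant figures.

81.8 Ω

Inverting the appropriate power form: R = V² / P.
R = (12.0)² / 1.76 = 81.82 Ω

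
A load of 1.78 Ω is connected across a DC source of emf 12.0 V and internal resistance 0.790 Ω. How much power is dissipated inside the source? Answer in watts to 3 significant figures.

17.2 W

The internal resistance carries the same current as the load; P_int = I²r.
I = ε / (r + R) = 12.0 / (0.790 + 1.78) = 4.669 A
P_int = I² r = (4.669)² × 0.790 = 17.22 W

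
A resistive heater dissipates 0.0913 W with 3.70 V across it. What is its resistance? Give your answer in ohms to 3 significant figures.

From P = V I = I²R = V²/R, with the two given quantities we get R = V² / P.
R = (3.70)² / 0.0913 = 149.9 Ω

150 Ω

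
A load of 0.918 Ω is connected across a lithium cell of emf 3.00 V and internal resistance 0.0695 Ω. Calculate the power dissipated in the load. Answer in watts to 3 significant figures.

8.47 W

Load and internal resistance form a series loop — compute the loop current, then the load power via I²R.
I = ε / (r + R) = 3.00 / (0.0695 + 0.918) = 3.038 A
P_load = I² R = (3.038)² × 0.918 = 8.472 W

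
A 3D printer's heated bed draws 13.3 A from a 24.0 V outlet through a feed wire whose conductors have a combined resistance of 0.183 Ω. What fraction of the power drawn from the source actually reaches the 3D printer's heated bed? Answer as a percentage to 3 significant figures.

89.9 %

The feed wire carries the full 13.3 A.
P_line = I² R_line = (13.30)² × 0.183 = 32.37 W
P_source = V I = 24.0 × 13.30 = 319.2 W; P_load = 286.8 W
η = P_load / P_source = 286.8 / 319.2 = 0.8986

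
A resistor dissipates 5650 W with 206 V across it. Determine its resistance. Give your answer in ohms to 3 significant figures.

7.51 Ω

Rearranging the power relation for the two known quantities gives R = V² / P.
R = (206)² / 5650 = 7.511 Ω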